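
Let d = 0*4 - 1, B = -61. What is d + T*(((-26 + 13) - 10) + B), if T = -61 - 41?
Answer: 8567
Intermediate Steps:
d = -1 (d = 0 - 1 = -1)
T = -102
d + T*(((-26 + 13) - 10) + B) = -1 - 102*(((-26 + 13) - 10) - 61) = -1 - 102*((-13 - 10) - 61) = -1 - 102*(-23 - 61) = -1 - 102*(-84) = -1 + 8568 = 8567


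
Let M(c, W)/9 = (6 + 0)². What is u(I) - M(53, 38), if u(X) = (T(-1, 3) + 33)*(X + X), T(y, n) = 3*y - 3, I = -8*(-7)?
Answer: 2700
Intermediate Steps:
I = 56
T(y, n) = -3 + 3*y
M(c, W) = 324 (M(c, W) = 9*(6 + 0)² = 9*6² = 9*36 = 324)
u(X) = 54*X (u(X) = ((-3 + 3*(-1)) + 33)*(X + X) = ((-3 - 3) + 33)*(2*X) = (-6 + 33)*(2*X) = 27*(2*X) = 54*X)
u(I) - M(53, 38) = 54*56 - 1*324 = 3024 - 324 = 2700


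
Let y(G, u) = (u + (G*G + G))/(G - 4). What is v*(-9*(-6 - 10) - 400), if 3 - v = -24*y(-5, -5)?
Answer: 9472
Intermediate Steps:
y(G, u) = (G + u + G²)/(-4 + G) (y(G, u) = (u + (G² + G))/(-4 + G) = (u + (G + G²))/(-4 + G) = (G + u + G²)/(-4 + G))
v = -37 (v = 3 - (-24)*(-5 - 5 + (-5)²)/(-4 - 5) = 3 - (-24)*(-5 - 5 + 25)/(-9) = 3 - (-24)*(-⅑*15) = 3 - (-24)*(-5)/3 = 3 - 1*40 = 3 - 40 = -37)
v*(-9*(-6 - 10) - 400) = -37*(-9*(-6 - 10) - 400) = -37*(-9*(-16) - 400) = -37*(144 - 400) = -37*(-256) = 9472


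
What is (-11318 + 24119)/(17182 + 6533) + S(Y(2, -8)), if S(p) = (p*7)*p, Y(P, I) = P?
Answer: 13271/465 ≈ 28.540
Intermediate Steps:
S(p) = 7*p² (S(p) = (7*p)*p = 7*p²)
(-11318 + 24119)/(17182 + 6533) + S(Y(2, -8)) = (-11318 + 24119)/(17182 + 6533) + 7*2² = 12801/23715 + 7*4 = 12801*(1/23715) + 28 = 251/465 + 28 = 13271/465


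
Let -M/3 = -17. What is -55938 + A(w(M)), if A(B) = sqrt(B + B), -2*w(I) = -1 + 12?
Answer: -55938 + I*sqrt(11) ≈ -55938.0 + 3.3166*I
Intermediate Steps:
M = 51 (M = -3*(-17) = 51)
w(I) = -11/2 (w(I) = -(-1 + 12)/2 = -1/2*11 = -11/2)
A(B) = sqrt(2)*sqrt(B) (A(B) = sqrt(2*B) = sqrt(2)*sqrt(B))
-55938 + A(w(M)) = -55938 + sqrt(2)*sqrt(-11/2) = -55938 + sqrt(2)*(I*sqrt(22)/2) = -55938 + I*sqrt(11)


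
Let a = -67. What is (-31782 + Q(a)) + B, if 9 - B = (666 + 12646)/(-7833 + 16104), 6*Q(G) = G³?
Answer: -1354819181/16542 ≈ -81902.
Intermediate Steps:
Q(G) = G³/6
B = 61127/8271 (B = 9 - (666 + 12646)/(-7833 + 16104) = 9 - 13312/8271 = 61127/8271 ≈ 7.3905)
(-31782 + Q(a)) + B = (-31782 + (⅙)*(-67)³) + 61127/8271 = (-31782 + (⅙)*(-300763)) + 61127/8271 = (-31782 - 300763/6) + 61127/8271 = -491455/6 + 61127/8271 = -1354819181/16542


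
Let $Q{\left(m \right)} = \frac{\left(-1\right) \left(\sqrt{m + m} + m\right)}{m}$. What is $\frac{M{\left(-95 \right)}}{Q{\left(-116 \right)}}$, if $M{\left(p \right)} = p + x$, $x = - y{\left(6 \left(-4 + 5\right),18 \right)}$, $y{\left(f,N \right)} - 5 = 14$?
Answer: $\frac{6612}{59} + \frac{114 i \sqrt{58}}{59} \approx 112.07 + 14.715 i$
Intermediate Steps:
$Q{\left(m \right)} = \frac{- m - \sqrt{2} \sqrt{m}}{m}$ ($Q{\left(m \right)} = \frac{\left(-1\right) \left(\sqrt{2 m} + m\right)}{m} = \frac{\left(-1\right) \left(\sqrt{2} \sqrt{m} + m\right)}{m} = \frac{\left(-1\right) \left(m + \sqrt{2} \sqrt{m}\right)}{m} = \frac{- m - \sqrt{2} \sqrt{m}}{m}$)
$y{\left(f,N \right)} = 19$ ($y{\left(f,N \right)} = 5 + 14 = 19$)
$x = -19$ ($x = \left(-1\right) 19 = -19$)
$M{\left(p \right)} = -19 + p$ ($M{\left(p \right)} = p - 19 = -19 + p$)
$\frac{M{\left(-95 \right)}}{Q{\left(-116 \right)}} = \frac{-19 - 95}{-1 - \frac{\sqrt{2}}{2 i \sqrt{29}}} = - \frac{114}{-1 - \sqrt{2} \left(- \frac{i \sqrt{29}}{58}\right)} = - \frac{114}{-1 + \frac{i \sqrt{58}}{58}}$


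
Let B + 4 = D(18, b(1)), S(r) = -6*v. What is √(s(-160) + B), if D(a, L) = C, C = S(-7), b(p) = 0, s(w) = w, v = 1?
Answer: I*√170 ≈ 13.038*I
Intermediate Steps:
S(r) = -6 (S(r) = -6*1 = -6)
C = -6
D(a, L) = -6
B = -10 (B = -4 - 6 = -10)
√(s(-160) + B) = √(-160 - 10) = √(-170) = I*√170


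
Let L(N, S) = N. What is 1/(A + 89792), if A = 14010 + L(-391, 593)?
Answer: 1/103411 ≈ 9.6702e-6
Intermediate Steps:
A = 13619 (A = 14010 - 391 = 13619)
1/(A + 89792) = 1/(13619 + 89792) = 1/103411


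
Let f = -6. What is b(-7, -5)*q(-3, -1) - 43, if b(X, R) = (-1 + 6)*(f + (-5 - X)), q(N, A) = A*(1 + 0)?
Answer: -23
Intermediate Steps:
q(N, A) = A (q(N, A) = A*1 = A)
b(X, R) = -55 - 5*X (b(X, R) = (-1 + 6)*(-6 + (-5 - X)) = 5*(-11 - X) = -55 - 5*X)
b(-7, -5)*q(-3, -1) - 43 = (-55 - 5*(-7))*(-1) - 43 = (-55 + 35)*(-1) - 43 = -20*(-1) - 43 = 20 - 43 = -23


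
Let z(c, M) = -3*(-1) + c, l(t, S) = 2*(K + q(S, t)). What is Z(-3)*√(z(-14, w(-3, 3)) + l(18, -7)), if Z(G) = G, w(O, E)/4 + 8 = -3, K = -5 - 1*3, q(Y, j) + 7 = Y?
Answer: -3*I*√55 ≈ -22.249*I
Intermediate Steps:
q(Y, j) = -7 + Y
K = -8 (K = -5 - 3 = -8)
l(t, S) = -30 + 2*S (l(t, S) = 2*(-8 + (-7 + S)) = 2*(-15 + S) = -30 + 2*S)
w(O, E) = -44 (w(O, E) = -32 + 4*(-3) = -32 - 12 = -44)
z(c, M) = 3 + c
Z(-3)*√(z(-14, w(-3, 3)) + l(18, -7)) = -3*√((3 - 14) + (-30 + 2*(-7))) = -3*√(-11 + (-30 - 14)) = -3*√(-11 - 44) = -3*I*√55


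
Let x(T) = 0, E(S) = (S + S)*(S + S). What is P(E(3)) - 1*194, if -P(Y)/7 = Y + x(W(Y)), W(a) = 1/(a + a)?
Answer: -446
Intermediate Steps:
W(a) = 1/(2*a)
E(S) = 4*S² (E(S) = (2*S)*(2*S) = 4*S²)
P(Y) = -7*Y (P(Y) = -7*(Y + 0) = -7*Y)
P(E(3)) - 1*194 = -28*3² - 1*194 = -28*9 - 194 = -7*36 - 194 = -252 - 194 = -446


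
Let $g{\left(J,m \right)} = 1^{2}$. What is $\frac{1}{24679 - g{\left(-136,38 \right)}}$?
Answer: $\frac{1}{24678} \approx 4.0522 \cdot 10^{-5}$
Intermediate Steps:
$g{\left(J,m \right)} = 1$
$\frac{1}{24679 - g{\left(-136,38 \right)}} = \frac{1}{24679 - 1} = \frac{1}{24678}$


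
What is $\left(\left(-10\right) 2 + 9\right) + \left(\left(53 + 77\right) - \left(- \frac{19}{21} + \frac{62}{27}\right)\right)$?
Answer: $\frac{22228}{189} \approx 117.61$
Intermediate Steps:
$\left(\left(-10\right) 2 + 9\right) + \left(\left(53 + 77\right) - \left(- \frac{19}{21} + \frac{62}{27}\right)\right) = \left(-20 + 9\right) + \left(130 - \frac{263}{189}\right) = -11 + \left(130 + \left(- \frac{62}{27} + \frac{19}{21}\right)\right) = -11 + \left(130 - \frac{263}{189}\right) = -11 + \frac{24307}{189} = \frac{22228}{189}$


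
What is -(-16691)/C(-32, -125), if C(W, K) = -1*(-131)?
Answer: 16691/131 ≈ 127.41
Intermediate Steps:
C(W, K) = 131
-(-16691)/C(-32, -125) = -(-16691)/131 = -1*(-16691/131) = 16691/131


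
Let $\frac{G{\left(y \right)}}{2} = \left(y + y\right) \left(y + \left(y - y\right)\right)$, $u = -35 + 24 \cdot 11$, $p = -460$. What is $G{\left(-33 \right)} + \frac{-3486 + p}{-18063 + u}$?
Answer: $\frac{38844425}{8917} \approx 4356.2$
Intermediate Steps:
$u = 229$ ($u = -35 + 264 = 229$)
$G{\left(y \right)} = 4 y^{2}$ ($G{\left(y \right)} = 2 \left(y + y\right) \left(y + \left(y - y\right)\right) = 2 \cdot 2 y \left(y + 0\right) = 2 \cdot 2 y y = 2 \cdot 2 y^{2} = 4 y^{2}$)
$G{\left(-33 \right)} + \frac{-3486 + p}{-18063 + u} = 4 \left(-33\right)^{2} + \frac{-3486 - 460}{-18063 + 229} = 4 \cdot 1089 - \frac{3946}{-17834} = 4356 - - \frac{1973}{8917} = 4356 + \frac{1973}{8917} = \frac{38844425}{8917}$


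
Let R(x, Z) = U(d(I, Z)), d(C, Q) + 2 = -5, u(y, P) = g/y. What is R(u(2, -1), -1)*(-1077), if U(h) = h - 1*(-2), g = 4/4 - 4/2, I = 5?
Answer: 5385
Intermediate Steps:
g = -1 (g = 4*(1/4) - 4*1/2 = 1 - 2 = -1)
u(y, P) = -1/y
d(C, Q) = -7 (d(C, Q) = -2 - 5 = -7)
U(h) = 2 + h (U(h) = h + 2 = 2 + h)
R(x, Z) = -5 (R(x, Z) = 2 - 7 = -5)
R(u(2, -1), -1)*(-1077) = -5*(-1077) = 5385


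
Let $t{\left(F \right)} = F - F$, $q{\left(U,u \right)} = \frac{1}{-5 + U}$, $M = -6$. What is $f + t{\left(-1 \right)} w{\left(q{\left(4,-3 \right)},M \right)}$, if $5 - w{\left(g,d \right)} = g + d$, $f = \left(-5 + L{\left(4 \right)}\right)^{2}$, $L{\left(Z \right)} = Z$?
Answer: $1$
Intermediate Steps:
$f = 1$ ($f = \left(-5 + 4\right)^{2} = \left(-1\right)^{2} = 1$)
$t{\left(F \right)} = 0$
$w{\left(g,d \right)} = 5 - d - g$ ($w{\left(g,d \right)} = 5 - \left(g + d\right) = 5 - \left(d + g\right) = 5 - d - g$)
$f + t{\left(-1 \right)} w{\left(q{\left(4,-3 \right)},M \right)} = 1 + 0 \left(5 - -6 - \frac{1}{-5 + 4}\right) = 1 + 0 \left(5 + 6 - \frac{1}{-1}\right) = 1 + 0 \left(5 + 6 - -1\right) = 1 + 0 \left(5 + 6 + 1\right) = 1 + 0 \cdot 12 = 1 + 0 = 1$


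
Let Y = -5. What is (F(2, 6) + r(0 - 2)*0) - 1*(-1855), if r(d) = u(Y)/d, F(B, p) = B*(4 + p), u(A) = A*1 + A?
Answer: 1875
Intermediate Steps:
u(A) = 2*A (u(A) = A + A = 2*A)
r(d) = -10/d (r(d) = (2*(-5))/d = -10/d)
(F(2, 6) + r(0 - 2)*0) - 1*(-1855) = (2*(4 + 6) - 10/(0 - 2)*0) - 1*(-1855) = (2*10 - 10/(-2)*0) + 1855 = (20 - 10*(-½)*0) + 1855 = (20 + 5*0) + 1855 = (20 + 0) + 1855 = 20 + 1855 = 1875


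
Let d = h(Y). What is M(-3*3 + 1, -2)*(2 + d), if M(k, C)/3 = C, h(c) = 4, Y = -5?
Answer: -36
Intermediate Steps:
M(k, C) = 3*C
d = 4
M(-3*3 + 1, -2)*(2 + d) = (3*(-2))*(2 + 4) = -6*6 = -36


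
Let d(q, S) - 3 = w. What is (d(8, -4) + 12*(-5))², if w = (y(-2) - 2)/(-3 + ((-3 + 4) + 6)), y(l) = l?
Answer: 3364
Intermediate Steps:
w = -1 (w = (-2 - 2)/(-3 + ((-3 + 4) + 6)) = -4/(-3 + (1 + 6)) = -4/(-3 + 7) = -4/4 = -4*¼ = -1)
d(q, S) = 2 (d(q, S) = 3 - 1 = 2)
(d(8, -4) + 12*(-5))² = (2 + 12*(-5))² = (2 - 60)² = (-58)² = 3364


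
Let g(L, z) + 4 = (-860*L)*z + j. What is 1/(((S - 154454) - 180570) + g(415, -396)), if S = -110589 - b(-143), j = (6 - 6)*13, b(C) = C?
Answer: 1/140886926 ≈ 7.0979e-9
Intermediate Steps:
j = 0 (j = 0*13 = 0)
S = -110446 (S = -110589 - 1*(-143) = -110589 + 143 = -110446)
g(L, z) = -4 - 860*L*z (g(L, z) = -4 + ((-860*L)*z + 0) = -4 + (-860*L*z + 0) = -4 - 860*L*z)
1/(((S - 154454) - 180570) + g(415, -396)) = 1/(((-110446 - 154454) - 180570) + (-4 - 860*415*(-396))) = 1/((-264900 - 180570) + (-4 + 141332400)) = 1/(-445470 + 141332396) = 1/140886926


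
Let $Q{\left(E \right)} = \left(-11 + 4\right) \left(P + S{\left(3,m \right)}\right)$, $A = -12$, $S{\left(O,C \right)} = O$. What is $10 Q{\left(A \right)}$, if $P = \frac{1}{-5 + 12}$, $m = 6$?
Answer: $-220$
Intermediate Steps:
$P = \frac{1}{7} \approx 0.14286$
$Q{\left(E \right)} = -22$ ($Q{\left(E \right)} = \left(-11 + 4\right) \left(\frac{1}{7} + 3\right) = \left(-7\right) \frac{22}{7} = -22$)
$10 Q{\left(A \right)} = 10 \left(-22\right) = -220$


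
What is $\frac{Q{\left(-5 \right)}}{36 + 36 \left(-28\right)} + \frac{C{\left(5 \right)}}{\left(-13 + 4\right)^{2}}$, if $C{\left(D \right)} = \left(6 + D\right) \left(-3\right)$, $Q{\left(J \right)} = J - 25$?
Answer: $- \frac{61}{162} \approx -0.37654$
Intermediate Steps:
$Q{\left(J \right)} = -25 + J$ ($Q{\left(J \right)} = J - 25 = -25 + J$)
$C{\left(D \right)} = -18 - 3 D$
$\frac{Q{\left(-5 \right)}}{36 + 36 \left(-28\right)} + \frac{C{\left(5 \right)}}{\left(-13 + 4\right)^{2}} = \frac{-25 - 5}{36 + 36 \left(-28\right)} + \frac{-18 - 15}{\left(-13 + 4\right)^{2}} = - \frac{30}{36 - 1008} + \frac{-18 - 15}{\left(-9\right)^{2}} = - \frac{30}{-972} - \frac{33}{81} = \left(-30\right) \left(- \frac{1}{972}\right) - \frac{11}{27} = \frac{5}{162} - \frac{11}{27} = - \frac{61}{162}$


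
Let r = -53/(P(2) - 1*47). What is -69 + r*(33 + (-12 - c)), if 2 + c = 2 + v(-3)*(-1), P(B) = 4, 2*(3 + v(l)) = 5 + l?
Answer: -1960/43 ≈ -45.581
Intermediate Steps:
v(l) = -½ + l/2 (v(l) = -3 + (5 + l)/2 = -3 + (5/2 + l/2) = -½ + l/2)
c = 2 (c = -2 + (2 + (-½ + (½)*(-3))*(-1)) = -2 + (2 + (-½ - 3/2)*(-1)) = -2 + (2 - 2*(-1)) = -2 + (2 + 2) = -2 + 4 = 2)
r = 53/43 (r = -53/(4 - 1*47) = -53/(4 - 47) = -53/(-43) = -53*(-1/43) = 53/43 ≈ 1.2326)
-69 + r*(33 + (-12 - c)) = -69 + 53*(33 + (-12 - 1*2))/43 = -69 + 53*(33 + (-12 - 2))/43 = -69 + 53*(33 - 14)/43 = -69 + (53/43)*19 = -69 + 1007/43 = -1960/43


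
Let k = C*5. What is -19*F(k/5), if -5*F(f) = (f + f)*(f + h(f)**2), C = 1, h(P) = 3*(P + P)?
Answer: 1406/5 ≈ 281.20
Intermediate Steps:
h(P) = 6*P (h(P) = 3*(2*P) = 6*P)
k = 5 (k = 1*5 = 5)
F(f) = -2*f*(f + 36*f**2)/5 (F(f) = -(f + f)*(f + (6*f)**2)/5 = -2*f*(f + 36*f**2)/5)
-19*F(k/5) = -(-38)*(5/5)**2*(1 + 36*(5/5))/5 = -(-38)*(5*(1/5))**2*(1 + 36*(5*(1/5)))/5 = -(-38)*1**2*(1 + 36*1)/5 = -(-38)*(1 + 36)/5 = -(-38)*37/5 = -19*(-74/5) = 1406/5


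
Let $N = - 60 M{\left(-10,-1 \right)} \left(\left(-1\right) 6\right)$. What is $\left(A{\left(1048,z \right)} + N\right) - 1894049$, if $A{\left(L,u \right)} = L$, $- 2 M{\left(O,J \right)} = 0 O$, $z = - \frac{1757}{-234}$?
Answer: $-1893001$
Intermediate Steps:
$z = \frac{1757}{234}$ ($z = \left(-1757\right) \left(- \frac{1}{234}\right) = \frac{1757}{234} \approx 7.5085$)
$M{\left(O,J \right)} = 0$ ($M{\left(O,J \right)} = - \frac{0 O}{2} = \left(- \frac{1}{2}\right) 0 = 0$)
$N = 0$ ($N = \left(-60\right) 0 \left(\left(-1\right) 6\right) = 0 \left(-6\right) = 0$)
$\left(A{\left(1048,z \right)} + N\right) - 1894049 = \left(1048 + 0\right) - 1894049 = 1048 - 1894049 = -1893001$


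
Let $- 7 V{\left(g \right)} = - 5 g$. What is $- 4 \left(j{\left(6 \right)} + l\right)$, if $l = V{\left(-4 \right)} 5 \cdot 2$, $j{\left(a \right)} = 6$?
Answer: $\frac{632}{7} \approx 90.286$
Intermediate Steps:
$V{\left(g \right)} = \frac{5 g}{7}$ ($V{\left(g \right)} = - \frac{\left(-5\right) g}{7} = \frac{5 g}{7}$)
$l = - \frac{200}{7}$ ($l = \frac{5}{7} \left(-4\right) 5 \cdot 2 = \left(- \frac{20}{7}\right) 10 = - \frac{200}{7} \approx -28.571$)
$- 4 \left(j{\left(6 \right)} + l\right) = - 4 \left(6 - \frac{200}{7}\right) = \left(-4\right) \left(- \frac{158}{7}\right) = \frac{632}{7}$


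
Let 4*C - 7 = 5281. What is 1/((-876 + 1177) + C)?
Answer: 1/1623 ≈ 0.00061614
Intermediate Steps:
C = 1322 (C = 7/4 + (¼)*5281 = 7/4 + 5281/4 = 1322)
1/((-876 + 1177) + C) = 1/((-876 + 1177) + 1322) = 1/(301 + 1322) = 1/1623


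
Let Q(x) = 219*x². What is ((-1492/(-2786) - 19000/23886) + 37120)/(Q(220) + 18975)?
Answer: 617546230858/176656974226425 ≈ 0.0034957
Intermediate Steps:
((-1492/(-2786) - 19000/23886) + 37120)/(Q(220) + 18975) = ((-1492/(-2786) - 19000/23886) + 37120)/(219*220² + 18975) = ((-1492*(-1/2786) - 19000*1/23886) + 37120)/(219*48400 + 18975) = ((746/1393 - 9500/11943) + 37120)/(10599600 + 18975) = (-4324022/16636599 + 37120)/10618575 = (617546230858/16636599)*(1/10618575) = 617546230858/176656974226425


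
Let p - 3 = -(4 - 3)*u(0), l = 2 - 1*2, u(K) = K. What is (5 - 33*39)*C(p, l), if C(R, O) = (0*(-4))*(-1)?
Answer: 0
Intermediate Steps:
l = 0 (l = 2 - 2 = 0)
p = 3 (p = 3 - (4 - 3)*0 = 3 - 0 = 3 - 1*0 = 3 + 0 = 3)
C(R, O) = 0 (C(R, O) = 0*(-1) = 0)
(5 - 33*39)*C(p, l) = (5 - 33*39)*0 = (5 - 1287)*0 = -1282*0 = 0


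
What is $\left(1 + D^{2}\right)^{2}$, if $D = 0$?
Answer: $1$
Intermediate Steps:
$\left(1 + D^{2}\right)^{2} = \left(1 + 0^{2}\right)^{2} = \left(1 + 0\right)^{2} = 1^{2} = 1$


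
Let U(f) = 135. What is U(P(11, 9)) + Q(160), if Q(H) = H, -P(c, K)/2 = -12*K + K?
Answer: 295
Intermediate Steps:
P(c, K) = 22*K (P(c, K) = -2*(-12*K + K) = -(-22)*K = 22*K)
U(P(11, 9)) + Q(160) = 135 + 160 = 295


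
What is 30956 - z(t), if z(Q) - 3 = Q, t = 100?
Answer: 30853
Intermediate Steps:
z(Q) = 3 + Q
30956 - z(t) = 30956 - (3 + 100) = 30956 - 1*103 = 30956 - 103 = 30853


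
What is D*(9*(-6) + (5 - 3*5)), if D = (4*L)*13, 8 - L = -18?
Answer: -86528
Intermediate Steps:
L = 26 (L = 8 - 1*(-18) = 8 + 18 = 26)
D = 1352 (D = (4*26)*13 = 104*13 = 1352)
D*(9*(-6) + (5 - 3*5)) = 1352*(9*(-6) + (5 - 3*5)) = 1352*(-54 + (5 - 15)) = 1352*(-54 - 10) = 1352*(-64) = -86528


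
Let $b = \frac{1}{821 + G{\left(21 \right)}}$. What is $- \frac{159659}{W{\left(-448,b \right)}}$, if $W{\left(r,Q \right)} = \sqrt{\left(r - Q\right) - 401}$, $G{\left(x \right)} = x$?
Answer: $\frac{159659 i \sqrt{601911278}}{714859} \approx 5479.5 i$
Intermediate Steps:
$b = \frac{1}{842}$ ($b = \frac{1}{821 + 21} = \frac{1}{842} \approx 0.0011876$)
$W{\left(r,Q \right)} = \sqrt{-401 + r - Q}$
$- \frac{159659}{W{\left(-448,b \right)}} = - \frac{159659}{\sqrt{-401 - 448 - \frac{1}{842}}} = - \frac{159659}{\sqrt{- \frac{714859}{842}}} = - \frac{159659}{\frac{1}{842} i \sqrt{601911278}} = - 159659 \left(- \frac{i \sqrt{601911278}}{714859}\right) = \frac{159659 i \sqrt{601911278}}{714859}$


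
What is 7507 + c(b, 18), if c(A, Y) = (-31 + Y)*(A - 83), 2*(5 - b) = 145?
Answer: 18927/2 ≈ 9463.5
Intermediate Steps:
b = -135/2 (b = 5 - ½*145 = 5 - 145/2 = -135/2 ≈ -67.500)
c(A, Y) = (-83 + A)*(-31 + Y) (c(A, Y) = (-31 + Y)*(-83 + A) = (-83 + A)*(-31 + Y))
7507 + c(b, 18) = 7507 + (2573 - 83*18 - 31*(-135/2) - 135/2*18) = 7507 + (2573 - 1494 + 4185/2 - 1215) = 7507 + 3913/2 = 18927/2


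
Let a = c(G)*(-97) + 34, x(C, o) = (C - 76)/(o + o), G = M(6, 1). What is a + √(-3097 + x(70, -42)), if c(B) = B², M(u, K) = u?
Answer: -3458 + I*√606998/14 ≈ -3458.0 + 55.65*I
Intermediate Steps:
G = 6
x(C, o) = (-76 + C)/(2*o) (x(C, o) = (-76 + C)/((2*o)) = (-76 + C)*(1/(2*o)) = (-76 + C)/(2*o))
a = -3458 (a = 6²*(-97) + 34 = 36*(-97) + 34 = -3492 + 34 = -3458)
a + √(-3097 + x(70, -42)) = -3458 + √(-3097 + (½)*(-76 + 70)/(-42)) = -3458 + √(-3097 + (½)*(-1/42)*(-6)) = -3458 + √(-3097 + 1/14) = -3458 + √(-43357/14) = -3458 + I*√606998/14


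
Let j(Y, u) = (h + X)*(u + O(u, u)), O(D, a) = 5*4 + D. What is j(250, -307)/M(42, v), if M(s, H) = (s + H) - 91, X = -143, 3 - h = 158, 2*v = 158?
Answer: 29502/5 ≈ 5900.4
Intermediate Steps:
v = 79 (v = (½)*158 = 79)
h = -155 (h = 3 - 1*158 = 3 - 158 = -155)
O(D, a) = 20 + D
M(s, H) = -91 + H + s (M(s, H) = (H + s) - 91 = -91 + H + s)
j(Y, u) = -5960 - 596*u (j(Y, u) = (-155 - 143)*(u + (20 + u)) = -298*(20 + 2*u) = -5960 - 596*u)
j(250, -307)/M(42, v) = (-5960 - 596*(-307))/(-91 + 79 + 42) = (-5960 + 182972)/30 = 177012*(1/30) = 29502/5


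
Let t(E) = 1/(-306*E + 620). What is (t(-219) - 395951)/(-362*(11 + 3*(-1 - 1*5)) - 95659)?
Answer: 26779749933/6298416250 ≈ 4.2518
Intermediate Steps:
t(E) = 1/(620 - 306*E)
(t(-219) - 395951)/(-362*(11 + 3*(-1 - 1*5)) - 95659) = (-1/(-620 + 306*(-219)) - 395951)/(-362*(11 + 3*(-1 - 1*5)) - 95659) = (-1/(-620 - 67014) - 395951)/(-362*(11 + 3*(-1 - 5)) - 95659) = (-1/(-67634) - 395951)/(-362*(11 + 3*(-6)) - 95659) = (-1*(-1/67634) - 395951)/(-362*(11 - 18) - 95659) = (1/67634 - 395951)/(-362*(-7) - 95659) = -26779749933/(67634*(2534 - 95659)) = -26779749933/67634/(-93125) = -26779749933/67634*(-1/93125) = 26779749933/6298416250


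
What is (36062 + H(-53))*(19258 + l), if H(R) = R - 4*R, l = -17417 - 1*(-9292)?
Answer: 403248393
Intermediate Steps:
l = -8125 (l = -17417 + 9292 = -8125)
H(R) = -3*R
(36062 + H(-53))*(19258 + l) = (36062 - 3*(-53))*(19258 - 8125) = (36062 + 159)*11133 = 36221*11133 = 403248393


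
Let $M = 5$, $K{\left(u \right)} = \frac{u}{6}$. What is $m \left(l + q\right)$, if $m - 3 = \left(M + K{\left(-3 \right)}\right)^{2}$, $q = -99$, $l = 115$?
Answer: $372$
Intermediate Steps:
$K{\left(u \right)} = \frac{u}{6}$ ($K{\left(u \right)} = u \frac{1}{6} = \frac{u}{6}$)
$m = \frac{93}{4}$ ($m = 3 + \left(5 + \frac{1}{6} \left(-3\right)\right)^{2} = 3 + \left(5 - \frac{1}{2}\right)^{2} = 3 + \left(\frac{9}{2}\right)^{2} = 3 + \frac{81}{4} = \frac{93}{4} \approx 23.25$)
$m \left(l + q\right) = \frac{93 \left(115 - 99\right)}{4} = \frac{93}{4} \cdot 16 = 372$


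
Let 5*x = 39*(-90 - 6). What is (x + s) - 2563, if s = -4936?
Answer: -41239/5 ≈ -8247.8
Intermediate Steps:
x = -3744/5 (x = (39*(-90 - 6))/5 = (39*(-96))/5 = (⅕)*(-3744) = -3744/5 ≈ -748.80)
(x + s) - 2563 = (-3744/5 - 4936) - 2563 = -28424/5 - 2563 = -41239/5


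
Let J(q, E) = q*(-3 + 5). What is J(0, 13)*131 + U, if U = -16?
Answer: -16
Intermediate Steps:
J(q, E) = 2*q (J(q, E) = q*2 = 2*q)
J(0, 13)*131 + U = (2*0)*131 - 16 = 0*131 - 16 = 0 - 16 = -16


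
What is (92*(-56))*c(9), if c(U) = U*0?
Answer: 0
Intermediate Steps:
c(U) = 0
(92*(-56))*c(9) = (92*(-56))*0 = -5152*0 = 0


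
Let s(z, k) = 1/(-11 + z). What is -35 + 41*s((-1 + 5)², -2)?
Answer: -134/5 ≈ -26.800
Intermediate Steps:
-35 + 41*s((-1 + 5)², -2) = -35 + 41/(-11 + (-1 + 5)²) = -35 + 41/(-11 + 4²) = -35 + 41/(-11 + 16) = -35 + 41/5 = -134/5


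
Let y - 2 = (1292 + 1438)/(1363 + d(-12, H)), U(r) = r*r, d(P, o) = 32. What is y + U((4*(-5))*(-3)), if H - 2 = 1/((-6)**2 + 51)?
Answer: 335168/93 ≈ 3604.0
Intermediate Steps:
H = 175/87 (H = 2 + 1/((-6)**2 + 51) = 2 + 1/(36 + 51) = 2 + 1/87 = 175/87 ≈ 2.0115)
U(r) = r**2
y = 368/93 (y = 2 + (1292 + 1438)/(1363 + 32) = 2 + 2730/1395 = 2 + 2730*(1/1395) = 2 + 182/93 = 368/93 ≈ 3.9570)
y + U((4*(-5))*(-3)) = 368/93 + ((4*(-5))*(-3))**2 = 368/93 + (-20*(-3))**2 = 368/93 + 60**2 = 368/93 + 3600 = 335168/93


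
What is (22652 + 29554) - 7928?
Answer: 44278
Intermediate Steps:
(22652 + 29554) - 7928 = 52206 - 7928 = 44278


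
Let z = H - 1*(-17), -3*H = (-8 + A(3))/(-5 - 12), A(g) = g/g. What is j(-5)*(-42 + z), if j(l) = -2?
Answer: 2564/51 ≈ 50.275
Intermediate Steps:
A(g) = 1
H = -7/51 (H = -(-8 + 1)/(3*(-5 - 12)) = -(-7)/(3*(-17)) = -(-7)*(-1)/(3*17) = -⅓*7/17 = -7/51 ≈ -0.13725)
z = 860/51 (z = -7/51 - 1*(-17) = -7/51 + 17 = 860/51 ≈ 16.863)
j(-5)*(-42 + z) = -2*(-42 + 860/51) = -2*(-1282/51) = 2564/51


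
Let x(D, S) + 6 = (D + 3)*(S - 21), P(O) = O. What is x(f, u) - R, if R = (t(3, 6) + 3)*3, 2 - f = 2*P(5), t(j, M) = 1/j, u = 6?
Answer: 59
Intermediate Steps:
f = -8 (f = 2 - 2*5 = 2 - 1*10 = 2 - 10 = -8)
x(D, S) = -6 + (-21 + S)*(3 + D) (x(D, S) = -6 + (D + 3)*(S - 21) = -6 + (3 + D)*(-21 + S) = -6 + (-21 + S)*(3 + D))
R = 10 (R = (1/3 + 3)*3 = (10/3)*3 = 10)
x(f, u) - R = (-69 - 21*(-8) + 3*6 - 8*6) - 1*10 = (-69 + 168 + 18 - 48) - 10 = 69 - 10 = 59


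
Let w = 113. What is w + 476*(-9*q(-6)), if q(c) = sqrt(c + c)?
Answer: 113 - 8568*I*sqrt(3) ≈ 113.0 - 14840.0*I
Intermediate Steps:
q(c) = sqrt(2)*sqrt(c) (q(c) = sqrt(2*c) = sqrt(2)*sqrt(c))
w + 476*(-9*q(-6)) = 113 + 476*(-9*sqrt(2)*sqrt(-6)) = 113 + 476*(-9*sqrt(2)*I*sqrt(6)) = 113 + 476*(-18*I*sqrt(3)) = 113 - 8568*I*sqrt(3)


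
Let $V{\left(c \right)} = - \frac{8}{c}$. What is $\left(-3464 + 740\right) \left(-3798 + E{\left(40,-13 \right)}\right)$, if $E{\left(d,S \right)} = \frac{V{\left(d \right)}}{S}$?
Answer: $\frac{672471156}{65} \approx 1.0346 \cdot 10^{7}$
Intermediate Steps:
$E{\left(d,S \right)} = - \frac{8}{S d}$ ($E{\left(d,S \right)} = \frac{\left(-8\right) \frac{1}{d}}{S} = - \frac{8}{S d}$)
$\left(-3464 + 740\right) \left(-3798 + E{\left(40,-13 \right)}\right) = \left(-3464 + 740\right) \left(-3798 - \frac{8}{\left(-13\right) 40}\right) = - 2724 \left(-3798 - \left(- \frac{8}{13}\right) \frac{1}{40}\right) = - 2724 \left(-3798 + \frac{1}{65}\right) = \left(-2724\right) \left(- \frac{246869}{65}\right) = \frac{672471156}{65}$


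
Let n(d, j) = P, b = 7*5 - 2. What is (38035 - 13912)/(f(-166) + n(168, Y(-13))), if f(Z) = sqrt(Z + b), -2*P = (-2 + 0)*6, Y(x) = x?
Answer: 144738/169 - 24123*I*sqrt(133)/169 ≈ 856.44 - 1646.2*I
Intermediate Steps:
b = 33 (b = 35 - 2 = 33)
P = 6 (P = -(-2 + 0)*6/2 = -(-1)*6 = -1/2*(-12) = 6)
f(Z) = sqrt(33 + Z) (f(Z) = sqrt(Z + 33) = sqrt(33 + Z))
n(d, j) = 6
(38035 - 13912)/(f(-166) + n(168, Y(-13))) = (38035 - 13912)/(sqrt(33 - 166) + 6) = 24123/(sqrt(-133) + 6) = 24123/(I*sqrt(133) + 6) = 24123/(6 + I*sqrt(133))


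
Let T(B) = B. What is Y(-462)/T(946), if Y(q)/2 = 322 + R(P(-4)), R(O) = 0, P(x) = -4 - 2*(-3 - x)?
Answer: 322/473 ≈ 0.68076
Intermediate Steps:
P(x) = 2 + 2*x (P(x) = -4 + (6 + 2*x) = 2 + 2*x)
Y(q) = 644 (Y(q) = 2*(322 + 0) = 2*322 = 644)
Y(-462)/T(946) = 644/946 = 644*(1/946) = 322/473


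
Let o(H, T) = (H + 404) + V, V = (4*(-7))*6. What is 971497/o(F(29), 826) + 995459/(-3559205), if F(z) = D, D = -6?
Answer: 30065461081/7118410 ≈ 4223.6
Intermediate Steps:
V = -168 (V = -28*6 = -168)
F(z) = -6
o(H, T) = 236 + H (o(H, T) = (H + 404) - 168 = (404 + H) - 168 = 236 + H)
971497/o(F(29), 826) + 995459/(-3559205) = 971497/(236 - 6) + 995459/(-3559205) = 971497/230 + 995459*(-1/3559205) = 971497*(1/230) - 995459/3559205 = 42239/10 - 995459/3559205 = 30065461081/7118410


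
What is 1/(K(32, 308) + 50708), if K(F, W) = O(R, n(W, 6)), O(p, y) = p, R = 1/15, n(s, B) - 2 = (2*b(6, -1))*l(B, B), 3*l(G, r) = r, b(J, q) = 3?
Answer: 15/760621 ≈ 1.9721e-5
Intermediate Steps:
l(G, r) = r/3
n(s, B) = 2 + 2*B (n(s, B) = 2 + (2*3)*(B/3) = 2 + 6*(B/3) = 2 + 2*B)
R = 1/15 ≈ 0.066667
K(F, W) = 1/15
1/(K(32, 308) + 50708) = 1/(1/15 + 50708) = 1/(760621/15) = 15/760621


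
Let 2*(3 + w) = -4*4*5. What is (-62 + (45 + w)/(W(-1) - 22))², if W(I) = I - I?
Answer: 466489/121 ≈ 3855.3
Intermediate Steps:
W(I) = 0
w = -43 (w = -3 + (-4*4*5)/2 = -3 + (-16*5)/2 = -3 + (½)*(-80) = -3 - 40 = -43)
(-62 + (45 + w)/(W(-1) - 22))² = (-62 + (45 - 43)/(0 - 22))² = (-62 + 2/(-22))² = (-62 + 2*(-1/22))² = (-62 - 1/11)² = (-683/11)² = 466489/121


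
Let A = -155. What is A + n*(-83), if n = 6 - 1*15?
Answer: 592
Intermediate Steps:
n = -9 (n = 6 - 15 = -9)
A + n*(-83) = -155 - 9*(-83) = -155 + 747 = 592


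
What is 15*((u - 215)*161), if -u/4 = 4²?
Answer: -673785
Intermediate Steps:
u = -64 (u = -4*4² = -4*16 = -64)
15*((u - 215)*161) = 15*((-64 - 215)*161) = 15*(-279*161) = 15*(-44919) = -673785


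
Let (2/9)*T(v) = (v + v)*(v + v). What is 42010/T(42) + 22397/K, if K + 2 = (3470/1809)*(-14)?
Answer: -321069171779/414347724 ≈ -774.88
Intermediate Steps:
K = -52198/1809 (K = -2 + (3470/1809)*(-14) = -2 - 48580/1809 = -52198/1809 ≈ -28.855)
T(v) = 18*v² (T(v) = 9*((v + v)*(v + v))/2 = 9*((2*v)*(2*v))/2 = 9*(4*v²)/2 = 18*v²)
42010/T(42) + 22397/K = 42010/((18*42²)) + 22397/(-52198/1809) = 42010/((18*1764)) + 22397*(-1809/52198) = 42010/31752 - 40516173/52198 = 42010*(1/31752) - 40516173/52198 = 21005/15876 - 40516173/52198 = -321069171779/414347724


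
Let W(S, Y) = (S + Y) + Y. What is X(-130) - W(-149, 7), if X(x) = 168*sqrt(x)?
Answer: 135 + 168*I*sqrt(130) ≈ 135.0 + 1915.5*I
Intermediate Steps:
W(S, Y) = S + 2*Y
X(-130) - W(-149, 7) = 168*sqrt(-130) - (-149 + 2*7) = 168*(I*sqrt(130)) - (-149 + 14) = 168*I*sqrt(130) - 1*(-135) = 168*I*sqrt(130) + 135 = 135 + 168*I*sqrt(130)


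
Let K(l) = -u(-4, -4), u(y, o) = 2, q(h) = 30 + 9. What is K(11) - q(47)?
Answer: -41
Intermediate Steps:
q(h) = 39
K(l) = -2 (K(l) = -1*2 = -2)
K(11) - q(47) = -2 - 1*39 = -2 - 39 = -41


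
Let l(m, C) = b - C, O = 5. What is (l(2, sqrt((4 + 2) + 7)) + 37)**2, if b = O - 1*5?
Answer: (37 - sqrt(13))**2 ≈ 1115.2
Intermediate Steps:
b = 0 (b = 5 - 1*5 = 5 - 5 = 0)
l(m, C) = -C (l(m, C) = 0 - C = -C)
(l(2, sqrt((4 + 2) + 7)) + 37)**2 = (-sqrt((4 + 2) + 7) + 37)**2 = (-sqrt(6 + 7) + 37)**2 = (-sqrt(13) + 37)**2 = (37 - sqrt(13))**2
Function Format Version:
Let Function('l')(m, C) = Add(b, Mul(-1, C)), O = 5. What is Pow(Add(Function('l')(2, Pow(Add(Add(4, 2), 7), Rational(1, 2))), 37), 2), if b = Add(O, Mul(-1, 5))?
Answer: Pow(Add(37, Mul(-1, Pow(13, Rational(1, 2)))), 2) ≈ 1115.2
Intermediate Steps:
b = 0 (b = Add(5, Mul(-1, 5)) = Add(5, -5) = 0)
Function('l')(m, C) = Mul(-1, C) (Function('l')(m, C) = Add(0, Mul(-1, C)) = Mul(-1, C))
Pow(Add(Function('l')(2, Pow(Add(Add(4, 2), 7), Rational(1, 2))), 37), 2) = Pow(Add(Mul(-1, Pow(Add(Add(4, 2), 7), Rational(1, 2))), 37), 2) = Pow(Add(Mul(-1, Pow(Add(6, 7), Rational(1, 2))), 37), 2) = Pow(Add(Mul(-1, Pow(13, Rational(1, 2))), 37), 2) = Pow(Add(37, Mul(-1, Pow(13, Rational(1, 2)))), 2)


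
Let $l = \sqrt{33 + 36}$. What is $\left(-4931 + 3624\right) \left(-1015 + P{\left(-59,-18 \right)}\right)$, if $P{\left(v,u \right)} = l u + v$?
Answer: $1403718 + 23526 \sqrt{69} \approx 1.5991 \cdot 10^{6}$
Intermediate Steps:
$l = \sqrt{69} \approx 8.3066$
$P{\left(v,u \right)} = v + u \sqrt{69}$ ($P{\left(v,u \right)} = \sqrt{69} u + v = u \sqrt{69} + v = v + u \sqrt{69}$)
$\left(-4931 + 3624\right) \left(-1015 + P{\left(-59,-18 \right)}\right) = \left(-4931 + 3624\right) \left(-1015 - \left(59 + 18 \sqrt{69}\right)\right) = - 1307 \left(-1074 - 18 \sqrt{69}\right) = 1403718 + 23526 \sqrt{69}$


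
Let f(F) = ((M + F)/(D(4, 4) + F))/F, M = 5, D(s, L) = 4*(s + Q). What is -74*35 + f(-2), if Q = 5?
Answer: -176123/68 ≈ -2590.0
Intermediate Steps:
D(s, L) = 20 + 4*s (D(s, L) = 4*(s + 5) = 4*(5 + s) = 20 + 4*s)
f(F) = (5 + F)/(F*(36 + F)) (f(F) = ((5 + F)/((20 + 4*4) + F))/F = ((5 + F)/((20 + 16) + F))/F = ((5 + F)/(36 + F))/F = (5 + F)/(F*(36 + F)))
-74*35 + f(-2) = -74*35 + (5 - 2)/((-2)*(36 - 2)) = -2590 - ½*3/34 = -2590 - ½*1/34*3 = -2590 - 3/68 = -176123/68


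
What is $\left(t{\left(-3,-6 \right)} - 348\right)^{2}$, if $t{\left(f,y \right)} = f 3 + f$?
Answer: $129600$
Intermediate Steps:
$t{\left(f,y \right)} = 4 f$ ($t{\left(f,y \right)} = 3 f + f = 4 f$)
$\left(t{\left(-3,-6 \right)} - 348\right)^{2} = \left(4 \left(-3\right) - 348\right)^{2} = \left(-12 - 348\right)^{2} = \left(-360\right)^{2} = 129600$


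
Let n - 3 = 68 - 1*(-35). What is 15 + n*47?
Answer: 4997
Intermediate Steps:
n = 106 (n = 3 + (68 - 1*(-35)) = 3 + (68 + 35) = 3 + 103 = 106)
15 + n*47 = 15 + 106*47 = 15 + 4982 = 4997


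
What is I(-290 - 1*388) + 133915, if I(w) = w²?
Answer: 593599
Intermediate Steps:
I(-290 - 1*388) + 133915 = (-290 - 1*388)² + 133915 = (-290 - 388)² + 133915 = (-678)² + 133915 = 459684 + 133915 = 593599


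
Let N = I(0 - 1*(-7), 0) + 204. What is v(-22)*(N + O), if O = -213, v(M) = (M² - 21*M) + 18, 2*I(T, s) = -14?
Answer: -15424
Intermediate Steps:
I(T, s) = -7 (I(T, s) = (½)*(-14) = -7)
v(M) = 18 + M² - 21*M
N = 197 (N = -7 + 204 = 197)
v(-22)*(N + O) = (18 + (-22)² - 21*(-22))*(197 - 213) = (18 + 484 + 462)*(-16) = 964*(-16) = -15424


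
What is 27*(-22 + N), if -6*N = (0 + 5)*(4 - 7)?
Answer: -1053/2 ≈ -526.50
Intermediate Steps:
N = 5/2 (N = -(0 + 5)*(4 - 7)/6 = -5*(-3)/6 = -⅙*(-15) = 5/2 ≈ 2.5000)
27*(-22 + N) = 27*(-22 + 5/2) = 27*(-39/2) = -1053/2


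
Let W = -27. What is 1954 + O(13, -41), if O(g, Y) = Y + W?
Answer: 1886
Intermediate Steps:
O(g, Y) = -27 + Y (O(g, Y) = Y - 27 = -27 + Y)
1954 + O(13, -41) = 1954 + (-27 - 41) = 1954 - 68 = 1886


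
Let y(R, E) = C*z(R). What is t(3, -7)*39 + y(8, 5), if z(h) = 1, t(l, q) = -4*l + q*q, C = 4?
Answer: 1447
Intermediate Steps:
t(l, q) = q² - 4*l (t(l, q) = -4*l + q² = q² - 4*l)
y(R, E) = 4 (y(R, E) = 4*1 = 4)
t(3, -7)*39 + y(8, 5) = ((-7)² - 4*3)*39 + 4 = (49 - 12)*39 + 4 = 37*39 + 4 = 1443 + 4 = 1447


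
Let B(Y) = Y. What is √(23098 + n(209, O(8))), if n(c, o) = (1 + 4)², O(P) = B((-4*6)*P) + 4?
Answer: √23123 ≈ 152.06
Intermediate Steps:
O(P) = 4 - 24*P (O(P) = (-4*6)*P + 4 = -24*P + 4 = 4 - 24*P)
n(c, o) = 25 (n(c, o) = 5² = 25)
√(23098 + n(209, O(8))) = √(23098 + 25) = √23123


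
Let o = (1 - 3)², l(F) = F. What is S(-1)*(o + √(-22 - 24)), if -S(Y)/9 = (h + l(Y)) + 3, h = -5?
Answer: 108 + 27*I*√46 ≈ 108.0 + 183.12*I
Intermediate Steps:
o = 4 (o = (-2)² = 4)
S(Y) = 18 - 9*Y (S(Y) = -9*((-5 + Y) + 3) = -9*(-2 + Y) = 18 - 9*Y)
S(-1)*(o + √(-22 - 24)) = (18 - 9*(-1))*(4 + √(-22 - 24)) = (18 + 9)*(4 + √(-46)) = 27*(4 + I*√46) = 108 + 27*I*√46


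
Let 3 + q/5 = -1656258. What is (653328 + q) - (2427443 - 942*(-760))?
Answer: -10771340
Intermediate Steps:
q = -8281305 (q = -15 + 5*(-1656258) = -15 - 8281290 = -8281305)
(653328 + q) - (2427443 - 942*(-760)) = (653328 - 8281305) - (2427443 - 942*(-760)) = -7627977 - (2427443 - 1*(-715920)) = -7627977 - (2427443 + 715920) = -7627977 - 1*3143363 = -7627977 - 3143363 = -10771340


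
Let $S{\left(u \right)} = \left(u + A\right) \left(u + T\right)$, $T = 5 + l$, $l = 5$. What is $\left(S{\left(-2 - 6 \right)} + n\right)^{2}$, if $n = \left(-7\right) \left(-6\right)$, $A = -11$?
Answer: $16$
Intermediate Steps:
$T = 10$ ($T = 5 + 5 = 10$)
$S{\left(u \right)} = \left(-11 + u\right) \left(10 + u\right)$ ($S{\left(u \right)} = \left(u - 11\right) \left(u + 10\right) = \left(-11 + u\right) \left(10 + u\right)$)
$n = 42$
$\left(S{\left(-2 - 6 \right)} + n\right)^{2} = \left(\left(-110 + \left(-2 - 6\right)^{2} - \left(-2 - 6\right)\right) + 42\right)^{2} = \left(\left(-110 + \left(-8\right)^{2} - -8\right) + 42\right)^{2} = \left(\left(-110 + 64 + 8\right) + 42\right)^{2} = \left(-38 + 42\right)^{2} = 4^{2} = 16$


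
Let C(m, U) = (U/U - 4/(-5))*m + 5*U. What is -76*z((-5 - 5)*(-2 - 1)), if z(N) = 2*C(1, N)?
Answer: -115368/5 ≈ -23074.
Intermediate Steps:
C(m, U) = 5*U + 9*m/5 (C(m, U) = (1 - 4*(-⅕))*m + 5*U = (1 + ⅘)*m + 5*U = 9*m/5 + 5*U = 5*U + 9*m/5)
z(N) = 18/5 + 10*N (z(N) = 2*(5*N + (9/5)*1) = 2*(5*N + 9/5) = 2*(9/5 + 5*N) = 18/5 + 10*N)
-76*z((-5 - 5)*(-2 - 1)) = -76*(18/5 + 10*((-5 - 5)*(-2 - 1))) = -76*(18/5 + 10*(-10*(-3))) = -76*(18/5 + 10*30) = -76*(18/5 + 300) = -76*1518/5 = -115368/5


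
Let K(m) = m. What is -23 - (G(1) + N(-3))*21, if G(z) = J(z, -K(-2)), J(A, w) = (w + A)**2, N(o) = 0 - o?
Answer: -275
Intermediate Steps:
N(o) = -o
J(A, w) = (A + w)**2
G(z) = (2 + z)**2 (G(z) = (z - 1*(-2))**2 = (z + 2)**2 = (2 + z)**2)
-23 - (G(1) + N(-3))*21 = -23 - ((2 + 1)**2 - 1*(-3))*21 = -23 - (3**2 + 3)*21 = -23 - (9 + 3)*21 = -23 - 1*12*21 = -23 - 12*21 = -23 - 252 = -275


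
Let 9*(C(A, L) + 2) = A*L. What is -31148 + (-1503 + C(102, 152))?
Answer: -92791/3 ≈ -30930.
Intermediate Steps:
C(A, L) = -2 + A*L/9 (C(A, L) = -2 + (A*L)/9 = -2 + A*L/9)
-31148 + (-1503 + C(102, 152)) = -31148 + (-1503 + (-2 + (⅑)*102*152)) = -31148 + (-1503 + (-2 + 5168/3)) = -31148 + (-1503 + 5162/3) = -31148 + 653/3 = -92791/3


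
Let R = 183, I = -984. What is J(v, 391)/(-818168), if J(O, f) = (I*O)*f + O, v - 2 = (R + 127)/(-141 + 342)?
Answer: 34242127/20556471 ≈ 1.6658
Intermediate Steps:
v = 712/201 (v = 2 + (183 + 127)/(-141 + 342) = 2 + 310/201 = 712/201 ≈ 3.5423)
J(O, f) = O - 984*O*f (J(O, f) = (-984*O)*f + O = -984*O*f + O = O - 984*O*f)
J(v, 391)/(-818168) = (712*(1 - 984*391)/201)/(-818168) = (712*(1 - 384744)/201)*(-1/818168) = ((712/201)*(-384743))*(-1/818168) = -273937016/201*(-1/818168) = 34242127/20556471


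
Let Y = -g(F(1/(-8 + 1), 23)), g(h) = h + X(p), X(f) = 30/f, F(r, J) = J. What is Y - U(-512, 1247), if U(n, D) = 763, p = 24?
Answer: -3149/4 ≈ -787.25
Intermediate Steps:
g(h) = 5/4 + h (g(h) = h + 30/24 = h + 30*(1/24) = h + 5/4 = 5/4 + h)
Y = -97/4 (Y = -(5/4 + 23) = -1*97/4 = -97/4 ≈ -24.250)
Y - U(-512, 1247) = -97/4 - 1*763 = -97/4 - 763 = -3149/4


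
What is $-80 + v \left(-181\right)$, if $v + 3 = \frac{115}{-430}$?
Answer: $\frac{43981}{86} \approx 511.41$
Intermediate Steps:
$v = - \frac{281}{86}$ ($v = -3 + \frac{115}{-430} = -3 + 115 \left(- \frac{1}{430}\right) = -3 - \frac{23}{86} = - \frac{281}{86} \approx -3.2674$)
$-80 + v \left(-181\right) = -80 - - \frac{50861}{86} = -80 + \frac{50861}{86} = \frac{43981}{86}$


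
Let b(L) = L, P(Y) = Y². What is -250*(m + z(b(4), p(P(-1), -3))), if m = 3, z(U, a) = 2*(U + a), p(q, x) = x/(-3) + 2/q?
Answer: -4250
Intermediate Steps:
p(q, x) = 2/q - x/3 (p(q, x) = x*(-⅓) + 2/q = -x/3 + 2/q = 2/q - x/3)
z(U, a) = 2*U + 2*a
-250*(m + z(b(4), p(P(-1), -3))) = -250*(3 + (2*4 + 2*(2/((-1)²) - ⅓*(-3)))) = -250*(3 + (8 + 2*(2/1 + 1))) = -250*(3 + (8 + 2*(2*1 + 1))) = -250*(3 + (8 + 2*(2 + 1))) = -250*(3 + (8 + 2*3)) = -250*(3 + (8 + 6)) = -250*(3 + 14) = -250*17 = -4250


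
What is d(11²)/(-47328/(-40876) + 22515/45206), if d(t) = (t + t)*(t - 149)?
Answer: -3130241732464/764958177 ≈ -4092.0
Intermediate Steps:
d(t) = 2*t*(-149 + t) (d(t) = (2*t)*(-149 + t) = 2*t*(-149 + t))
d(11²)/(-47328/(-40876) + 22515/45206) = (2*11²*(-149 + 11²))/(-47328/(-40876) + 22515/45206) = (2*121*(-149 + 121))/(-47328*(-1/40876) + 22515*(1/45206)) = (2*121*(-28))/(11832/10219 + 22515/45206) = -6776/764958177/461960114 = -6776*461960114/764958177 = -3130241732464/764958177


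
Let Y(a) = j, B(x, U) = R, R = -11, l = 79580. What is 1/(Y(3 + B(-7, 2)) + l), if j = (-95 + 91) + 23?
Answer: 1/79599 ≈ 1.2563e-5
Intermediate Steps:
B(x, U) = -11
j = 19 (j = -4 + 23 = 19)
Y(a) = 19
1/(Y(3 + B(-7, 2)) + l) = 1/(19 + 79580) = 1/79599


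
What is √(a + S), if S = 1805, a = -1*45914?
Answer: 39*I*√29 ≈ 210.02*I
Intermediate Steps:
a = -45914
√(a + S) = √(-45914 + 1805) = √(-44109) = 39*I*√29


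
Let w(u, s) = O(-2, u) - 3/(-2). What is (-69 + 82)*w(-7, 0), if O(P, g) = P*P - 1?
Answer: 117/2 ≈ 58.500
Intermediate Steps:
O(P, g) = -1 + P**2 (O(P, g) = P**2 - 1 = -1 + P**2)
w(u, s) = 9/2 (w(u, s) = (-1 + (-2)**2) - 3/(-2) = (-1 + 4) - 3*(-1/2) = 3 + 3/2 = 9/2)
(-69 + 82)*w(-7, 0) = (-69 + 82)*(9/2) = 13*(9/2) = 117/2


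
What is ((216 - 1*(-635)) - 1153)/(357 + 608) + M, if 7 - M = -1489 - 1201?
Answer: 2602303/965 ≈ 2696.7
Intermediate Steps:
M = 2697 (M = 7 - (-1489 - 1201) = 7 - 1*(-2690) = 7 + 2690 = 2697)
((216 - 1*(-635)) - 1153)/(357 + 608) + M = ((216 - 1*(-635)) - 1153)/(357 + 608) + 2697 = ((216 + 635) - 1153)/965 + 2697 = (851 - 1153)*(1/965) + 2697 = -302*1/965 + 2697 = -302/965 + 2697 = 2602303/965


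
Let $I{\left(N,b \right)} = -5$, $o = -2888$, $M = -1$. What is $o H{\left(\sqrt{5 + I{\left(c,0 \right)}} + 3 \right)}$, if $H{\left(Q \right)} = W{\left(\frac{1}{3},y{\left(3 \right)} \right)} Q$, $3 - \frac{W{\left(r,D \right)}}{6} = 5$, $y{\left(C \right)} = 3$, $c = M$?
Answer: $103968$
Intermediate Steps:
$c = -1$
$W{\left(r,D \right)} = -12$ ($W{\left(r,D \right)} = 18 - 30 = -12$)
$H{\left(Q \right)} = - 12 Q$
$o H{\left(\sqrt{5 + I{\left(c,0 \right)}} + 3 \right)} = - 2888 \left(- 12 \left(\sqrt{5 - 5} + 3\right)\right) = - 2888 \left(- 12 \left(\sqrt{0} + 3\right)\right) = - 2888 \left(- 12 \left(0 + 3\right)\right) = - 2888 \left(\left(-12\right) 3\right) = \left(-2888\right) \left(-36\right) = 103968$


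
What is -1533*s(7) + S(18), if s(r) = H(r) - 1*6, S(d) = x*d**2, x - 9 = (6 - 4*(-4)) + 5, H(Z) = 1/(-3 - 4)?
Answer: 21081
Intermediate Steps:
H(Z) = -1/7 (H(Z) = 1/(-7) = -1/7)
x = 36 (x = 9 + ((6 - 4*(-4)) + 5) = 9 + ((6 + 16) + 5) = 9 + (22 + 5) = 9 + 27 = 36)
S(d) = 36*d**2
s(r) = -43/7 (s(r) = -1/7 - 1*6 = -1/7 - 6 = -43/7)
-1533*s(7) + S(18) = -1533*(-43/7) + 36*18**2 = 9417 + 36*324 = 9417 + 11664 = 21081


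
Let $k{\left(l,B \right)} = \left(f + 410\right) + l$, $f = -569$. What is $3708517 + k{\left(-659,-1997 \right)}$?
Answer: $3707699$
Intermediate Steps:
$k{\left(l,B \right)} = -159 + l$ ($k{\left(l,B \right)} = \left(-569 + 410\right) + l = -159 + l$)
$3708517 + k{\left(-659,-1997 \right)} = 3708517 - 818 = 3707699$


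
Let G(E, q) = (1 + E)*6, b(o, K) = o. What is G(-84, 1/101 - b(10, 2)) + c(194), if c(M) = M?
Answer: -304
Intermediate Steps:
G(E, q) = 6 + 6*E
G(-84, 1/101 - b(10, 2)) + c(194) = (6 + 6*(-84)) + 194 = (6 - 504) + 194 = -498 + 194 = -304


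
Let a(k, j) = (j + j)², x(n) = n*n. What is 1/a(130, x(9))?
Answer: 1/26244 ≈ 3.8104e-5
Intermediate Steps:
x(n) = n²
a(k, j) = 4*j² (a(k, j) = (2*j)² = 4*j²)
1/a(130, x(9)) = 1/(4*(9²)²) = 1/(4*81²) = 1/(4*6561) = 1/26244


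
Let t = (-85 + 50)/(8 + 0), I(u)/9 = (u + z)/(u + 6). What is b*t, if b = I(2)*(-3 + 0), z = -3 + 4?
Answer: 2835/64 ≈ 44.297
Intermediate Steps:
z = 1
I(u) = 9*(1 + u)/(6 + u) (I(u) = 9*((u + 1)/(u + 6)) = 9*((1 + u)/(6 + u)) = 9*(1 + u)/(6 + u))
t = -35/8 ≈ -4.3750
b = -81/8 (b = (9*(1 + 2)/(6 + 2))*(-3 + 0) = (9*3/8)*(-3) = (9*(⅛)*3)*(-3) = (27/8)*(-3) = -81/8 ≈ -10.125)
b*t = -81/8*(-35/8) = 2835/64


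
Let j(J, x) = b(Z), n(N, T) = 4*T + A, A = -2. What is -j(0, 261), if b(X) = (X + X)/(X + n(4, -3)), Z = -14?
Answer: -1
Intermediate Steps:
n(N, T) = -2 + 4*T (n(N, T) = 4*T - 2 = -2 + 4*T)
b(X) = 2*X/(-14 + X) (b(X) = (X + X)/(X + (-2 + 4*(-3))) = (2*X)/(X + (-2 - 12)) = (2*X)/(X - 14) = (2*X)/(-14 + X) = 2*X/(-14 + X))
j(J, x) = 1 (j(J, x) = 2*(-14)/(-14 - 14) = 2*(-14)/(-28) = 2*(-14)*(-1/28) = 1)
-j(0, 261) = -1*1 = -1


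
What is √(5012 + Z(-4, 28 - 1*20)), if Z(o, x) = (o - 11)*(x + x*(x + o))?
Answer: 2*√1103 ≈ 66.423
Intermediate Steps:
Z(o, x) = (-11 + o)*(x + x*(o + x))
√(5012 + Z(-4, 28 - 1*20)) = √(5012 + (28 - 1*20)*(-11 + (-4)² - 11*(28 - 1*20) - 10*(-4) - 4*(28 - 1*20))) = √(5012 + (28 - 20)*(-11 + 16 - 11*(28 - 20) + 40 - 4*(28 - 20))) = √(5012 + 8*(-11 + 16 - 11*8 + 40 - 4*8)) = √(5012 + 8*(-11 + 16 - 88 + 40 - 32)) = √(5012 + 8*(-75)) = √(5012 - 600) = √4412 = 2*√1103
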